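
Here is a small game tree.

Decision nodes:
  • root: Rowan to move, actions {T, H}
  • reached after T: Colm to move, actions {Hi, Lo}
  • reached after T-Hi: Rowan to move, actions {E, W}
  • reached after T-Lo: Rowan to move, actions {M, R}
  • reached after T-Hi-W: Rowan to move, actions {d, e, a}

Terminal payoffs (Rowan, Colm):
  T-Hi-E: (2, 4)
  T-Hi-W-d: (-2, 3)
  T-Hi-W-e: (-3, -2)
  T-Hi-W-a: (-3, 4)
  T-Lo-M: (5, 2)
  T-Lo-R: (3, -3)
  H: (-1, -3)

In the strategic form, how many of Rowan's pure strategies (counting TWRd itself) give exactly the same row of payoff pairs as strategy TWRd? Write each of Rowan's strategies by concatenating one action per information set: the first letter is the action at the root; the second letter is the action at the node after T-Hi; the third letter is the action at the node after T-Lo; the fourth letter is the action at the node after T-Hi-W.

Row for TWRd (columns Hi, Lo): (-2,3) (3,-3).
Every one of Rowan's information sets is on the play path for some reply by Colm when Rowan follows TWRd.
Changing the action at any of them therefore changes at least one column, so only TWRd itself gives this row.

1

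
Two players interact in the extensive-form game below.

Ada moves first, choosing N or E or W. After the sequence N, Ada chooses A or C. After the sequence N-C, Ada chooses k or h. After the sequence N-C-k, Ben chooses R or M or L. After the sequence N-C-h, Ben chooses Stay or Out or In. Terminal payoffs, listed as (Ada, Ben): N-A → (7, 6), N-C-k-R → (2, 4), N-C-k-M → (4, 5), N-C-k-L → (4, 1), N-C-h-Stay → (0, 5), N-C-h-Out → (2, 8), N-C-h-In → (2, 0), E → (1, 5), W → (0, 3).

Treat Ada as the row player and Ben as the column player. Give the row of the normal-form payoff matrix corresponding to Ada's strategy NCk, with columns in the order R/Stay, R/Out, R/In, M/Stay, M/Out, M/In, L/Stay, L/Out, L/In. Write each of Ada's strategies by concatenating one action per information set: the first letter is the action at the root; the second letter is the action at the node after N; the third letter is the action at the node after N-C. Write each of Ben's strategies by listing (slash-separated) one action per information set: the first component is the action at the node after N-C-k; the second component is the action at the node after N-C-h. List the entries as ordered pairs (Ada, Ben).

(2,4) (2,4) (2,4) (4,5) (4,5) (4,5) (4,1) (4,1) (4,1)

vs R/Stay: Ada plays N → Ada plays C at [N] → Ada plays k at [N-C] → Ben plays R at [N-C-k] → (2, 4)
vs R/Out: Ada plays N → Ada plays C at [N] → Ada plays k at [N-C] → Ben plays R at [N-C-k] → (2, 4)
vs R/In: Ada plays N → Ada plays C at [N] → Ada plays k at [N-C] → Ben plays R at [N-C-k] → (2, 4)
vs M/Stay: Ada plays N → Ada plays C at [N] → Ada plays k at [N-C] → Ben plays M at [N-C-k] → (4, 5)
vs M/Out: Ada plays N → Ada plays C at [N] → Ada plays k at [N-C] → Ben plays M at [N-C-k] → (4, 5)
vs M/In: Ada plays N → Ada plays C at [N] → Ada plays k at [N-C] → Ben plays M at [N-C-k] → (4, 5)
vs L/Stay: Ada plays N → Ada plays C at [N] → Ada plays k at [N-C] → Ben plays L at [N-C-k] → (4, 1)
vs L/Out: Ada plays N → Ada plays C at [N] → Ada plays k at [N-C] → Ben plays L at [N-C-k] → (4, 1)
vs L/In: Ada plays N → Ada plays C at [N] → Ada plays k at [N-C] → Ben plays L at [N-C-k] → (4, 1)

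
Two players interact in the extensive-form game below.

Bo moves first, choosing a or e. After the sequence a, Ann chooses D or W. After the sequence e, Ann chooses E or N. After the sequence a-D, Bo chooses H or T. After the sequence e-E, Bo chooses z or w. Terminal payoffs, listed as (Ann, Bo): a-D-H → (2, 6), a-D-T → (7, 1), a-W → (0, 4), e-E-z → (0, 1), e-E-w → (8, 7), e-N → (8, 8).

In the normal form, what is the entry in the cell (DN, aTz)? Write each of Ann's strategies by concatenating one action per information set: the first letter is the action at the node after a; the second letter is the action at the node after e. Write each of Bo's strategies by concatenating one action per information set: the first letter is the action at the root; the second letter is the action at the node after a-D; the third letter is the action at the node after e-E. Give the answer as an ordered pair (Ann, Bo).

(7, 1)

Trace the play path from the root:
  Bo plays a
  Ann plays D at [a]
  Bo plays T at [a-D]
→ terminal payoff (7, 1).
(Ann's choice at the node after e is never reached on this path, so it doesn't affect the outcome.)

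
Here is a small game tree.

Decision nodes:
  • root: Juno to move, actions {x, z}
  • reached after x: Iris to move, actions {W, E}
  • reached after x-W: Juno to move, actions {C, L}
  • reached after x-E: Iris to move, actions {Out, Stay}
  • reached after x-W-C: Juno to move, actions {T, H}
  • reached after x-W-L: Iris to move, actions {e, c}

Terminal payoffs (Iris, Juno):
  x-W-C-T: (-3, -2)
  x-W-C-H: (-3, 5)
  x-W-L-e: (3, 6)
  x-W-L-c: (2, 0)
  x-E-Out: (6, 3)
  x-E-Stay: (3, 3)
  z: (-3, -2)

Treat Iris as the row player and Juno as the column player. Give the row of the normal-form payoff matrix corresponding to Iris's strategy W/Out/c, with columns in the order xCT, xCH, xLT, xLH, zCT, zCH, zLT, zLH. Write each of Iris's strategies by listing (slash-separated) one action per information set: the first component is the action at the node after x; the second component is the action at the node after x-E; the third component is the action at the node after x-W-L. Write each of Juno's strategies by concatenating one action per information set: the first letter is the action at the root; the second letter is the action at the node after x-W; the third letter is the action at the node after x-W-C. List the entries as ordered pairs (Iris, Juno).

vs xCT: Juno plays x → Iris plays W at [x] → Juno plays C at [x-W] → Juno plays T at [x-W-C] → (-3, -2)
vs xCH: Juno plays x → Iris plays W at [x] → Juno plays C at [x-W] → Juno plays H at [x-W-C] → (-3, 5)
vs xLT: Juno plays x → Iris plays W at [x] → Juno plays L at [x-W] → Iris plays c at [x-W-L] → (2, 0)
vs xLH: Juno plays x → Iris plays W at [x] → Juno plays L at [x-W] → Iris plays c at [x-W-L] → (2, 0)
vs zCT: Juno plays z → (-3, -2)
vs zCH: Juno plays z → (-3, -2)
vs zLT: Juno plays z → (-3, -2)
vs zLH: Juno plays z → (-3, -2)

(-3,-2) (-3,5) (2,0) (2,0) (-3,-2) (-3,-2) (-3,-2) (-3,-2)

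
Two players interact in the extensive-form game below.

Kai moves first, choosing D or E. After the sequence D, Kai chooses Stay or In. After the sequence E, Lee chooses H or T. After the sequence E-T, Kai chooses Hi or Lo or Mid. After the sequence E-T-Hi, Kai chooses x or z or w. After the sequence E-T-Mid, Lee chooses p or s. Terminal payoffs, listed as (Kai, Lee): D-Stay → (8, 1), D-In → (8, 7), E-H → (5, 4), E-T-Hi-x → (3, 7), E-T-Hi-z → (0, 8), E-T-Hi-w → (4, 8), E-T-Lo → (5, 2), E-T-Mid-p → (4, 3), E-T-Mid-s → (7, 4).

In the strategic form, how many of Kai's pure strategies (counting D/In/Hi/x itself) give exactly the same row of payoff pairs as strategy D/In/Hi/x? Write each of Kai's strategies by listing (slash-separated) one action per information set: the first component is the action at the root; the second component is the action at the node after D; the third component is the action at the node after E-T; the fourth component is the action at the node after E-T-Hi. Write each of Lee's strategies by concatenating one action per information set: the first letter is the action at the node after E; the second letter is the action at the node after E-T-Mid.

Row for D/In/Hi/x (columns Hp, Hs, Tp, Ts): (8,7) (8,7) (8,7) (8,7).
Under D/In/Hi/x, Kai's choice at the node after E-T and at the node after E-T-Hi can never be reached regardless of what Lee does, so varying those choices leaves every outcome unchanged.
Holding the reachable choices fixed and varying the unreachable ones freely already gives 3 × 3 = 9 equivalent strategies.
No other strategy reproduces this row, so those 9 are the full class: D/In/Hi/x, D/In/Hi/z, D/In/Hi/w, D/In/Lo/x, D/In/Lo/z, D/In/Lo/w, D/In/Mid/x, D/In/Mid/z, D/In/Mid/w.

9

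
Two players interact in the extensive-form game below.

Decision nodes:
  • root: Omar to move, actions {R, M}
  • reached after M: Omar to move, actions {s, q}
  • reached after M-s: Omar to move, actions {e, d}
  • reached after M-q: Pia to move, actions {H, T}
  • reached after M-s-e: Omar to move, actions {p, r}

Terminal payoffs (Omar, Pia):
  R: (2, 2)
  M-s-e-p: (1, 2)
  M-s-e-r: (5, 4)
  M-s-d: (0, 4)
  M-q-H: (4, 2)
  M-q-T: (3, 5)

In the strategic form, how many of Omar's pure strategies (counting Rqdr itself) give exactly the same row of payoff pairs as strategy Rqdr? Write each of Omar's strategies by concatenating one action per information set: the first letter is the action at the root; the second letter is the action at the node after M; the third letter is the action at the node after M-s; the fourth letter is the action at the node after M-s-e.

Row for Rqdr (columns H, T): (2,2) (2,2).
Under Rqdr, Omar's choice at the node after M and at the node after M-s and at the node after M-s-e can never be reached regardless of what Pia does, so varying those choices leaves every outcome unchanged.
Holding the reachable choices fixed and varying the unreachable ones freely already gives 2 × 2 × 2 = 8 equivalent strategies.
No other strategy reproduces this row, so those 8 are the full class: Rsep, Rser, Rsdp, Rsdr, Rqep, Rqer, Rqdp, Rqdr.

8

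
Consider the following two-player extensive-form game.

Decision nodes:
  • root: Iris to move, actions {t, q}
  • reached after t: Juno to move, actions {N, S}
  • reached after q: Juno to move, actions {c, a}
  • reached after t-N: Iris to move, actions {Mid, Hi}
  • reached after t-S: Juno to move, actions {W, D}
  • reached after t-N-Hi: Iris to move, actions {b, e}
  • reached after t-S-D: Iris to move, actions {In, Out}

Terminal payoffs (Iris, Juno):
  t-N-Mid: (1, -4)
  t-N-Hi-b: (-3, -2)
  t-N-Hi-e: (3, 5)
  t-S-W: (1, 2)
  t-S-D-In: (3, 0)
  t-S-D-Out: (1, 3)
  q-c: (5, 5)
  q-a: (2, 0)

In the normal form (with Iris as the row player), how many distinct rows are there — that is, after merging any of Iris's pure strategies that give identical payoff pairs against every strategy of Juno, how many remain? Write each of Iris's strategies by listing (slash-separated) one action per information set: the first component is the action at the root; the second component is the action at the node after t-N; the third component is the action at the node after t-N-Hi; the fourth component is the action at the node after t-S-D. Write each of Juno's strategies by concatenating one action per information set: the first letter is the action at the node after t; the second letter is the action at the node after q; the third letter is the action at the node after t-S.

7

Iris has 16 pure strategies: t/Mid/b/In, t/Mid/b/Out, t/Mid/e/In, t/Mid/e/Out, t/Hi/b/In, t/Hi/b/Out, t/Hi/e/In, t/Hi/e/Out, q/Mid/b/In, q/Mid/b/Out, q/Mid/e/In, q/Mid/e/Out, q/Hi/b/In, q/Hi/b/Out, q/Hi/e/In, q/Hi/e/Out. Columns: NcW, NcD, NaW, NaD, ScW, ScD, SaW, SaD.
{t/Mid/b/In, t/Mid/e/In} → row (1,-4) (1,-4) (1,-4) (1,-4) (1,2) (3,0) (1,2) (3,0)
{t/Mid/b/Out, t/Mid/e/Out} → row (1,-4) (1,-4) (1,-4) (1,-4) (1,2) (1,3) (1,2) (1,3)
{t/Hi/b/In} → row (-3,-2) (-3,-2) (-3,-2) (-3,-2) (1,2) (3,0) (1,2) (3,0)
{t/Hi/b/Out} → row (-3,-2) (-3,-2) (-3,-2) (-3,-2) (1,2) (1,3) (1,2) (1,3)
{t/Hi/e/In} → row (3,5) (3,5) (3,5) (3,5) (1,2) (3,0) (1,2) (3,0)
{t/Hi/e/Out} → row (3,5) (3,5) (3,5) (3,5) (1,2) (1,3) (1,2) (1,3)
{q/Mid/b/In, q/Mid/b/Out, q/Mid/e/In, q/Mid/e/Out, q/Hi/b/In, q/Hi/b/Out, q/Hi/e/In, q/Hi/e/Out} → row (5,5) (5,5) (2,0) (2,0) (5,5) (5,5) (2,0) (2,0)
That's 7 distinct rows out of 16 strategies.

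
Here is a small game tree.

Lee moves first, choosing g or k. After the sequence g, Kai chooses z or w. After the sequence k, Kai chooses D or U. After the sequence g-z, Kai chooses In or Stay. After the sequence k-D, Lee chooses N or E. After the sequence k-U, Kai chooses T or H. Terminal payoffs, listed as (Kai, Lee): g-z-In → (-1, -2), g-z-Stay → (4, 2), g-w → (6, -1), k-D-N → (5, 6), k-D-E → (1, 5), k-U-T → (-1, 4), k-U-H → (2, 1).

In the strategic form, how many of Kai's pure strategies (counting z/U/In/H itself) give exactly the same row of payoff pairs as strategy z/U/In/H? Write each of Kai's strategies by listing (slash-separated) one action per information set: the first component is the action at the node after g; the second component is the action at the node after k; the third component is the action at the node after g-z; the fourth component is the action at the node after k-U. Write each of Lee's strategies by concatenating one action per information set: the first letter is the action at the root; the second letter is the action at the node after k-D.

1

Row for z/U/In/H (columns gN, gE, kN, kE): (-1,-2) (-1,-2) (2,1) (2,1).
Every one of Kai's information sets is on the play path for some reply by Lee when Kai follows z/U/In/H.
Changing the action at any of them therefore changes at least one column, so only z/U/In/H itself gives this row.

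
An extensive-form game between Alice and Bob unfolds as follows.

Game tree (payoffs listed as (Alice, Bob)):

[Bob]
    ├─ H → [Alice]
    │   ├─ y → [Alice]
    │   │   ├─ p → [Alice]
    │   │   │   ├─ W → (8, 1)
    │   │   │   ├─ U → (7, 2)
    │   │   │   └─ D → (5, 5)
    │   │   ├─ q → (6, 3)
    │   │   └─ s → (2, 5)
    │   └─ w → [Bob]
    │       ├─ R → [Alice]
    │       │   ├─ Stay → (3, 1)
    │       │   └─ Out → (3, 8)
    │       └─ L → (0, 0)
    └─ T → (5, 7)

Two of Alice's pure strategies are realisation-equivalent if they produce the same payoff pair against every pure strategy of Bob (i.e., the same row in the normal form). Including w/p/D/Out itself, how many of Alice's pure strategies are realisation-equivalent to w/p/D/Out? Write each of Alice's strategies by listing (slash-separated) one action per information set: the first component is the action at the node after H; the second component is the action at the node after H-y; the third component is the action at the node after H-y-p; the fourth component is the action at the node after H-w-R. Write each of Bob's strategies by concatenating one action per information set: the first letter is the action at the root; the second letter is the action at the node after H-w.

9

Row for w/p/D/Out (columns HR, HL, TR, TL): (3,8) (0,0) (5,7) (5,7).
Under w/p/D/Out, Alice's choice at the node after H-y and at the node after H-y-p can never be reached regardless of what Bob does, so varying those choices leaves every outcome unchanged.
Holding the reachable choices fixed and varying the unreachable ones freely already gives 3 × 3 = 9 equivalent strategies.
No other strategy reproduces this row, so those 9 are the full class: w/p/W/Out, w/p/U/Out, w/p/D/Out, w/q/W/Out, w/q/U/Out, w/q/D/Out, w/s/W/Out, w/s/U/Out, w/s/D/Out.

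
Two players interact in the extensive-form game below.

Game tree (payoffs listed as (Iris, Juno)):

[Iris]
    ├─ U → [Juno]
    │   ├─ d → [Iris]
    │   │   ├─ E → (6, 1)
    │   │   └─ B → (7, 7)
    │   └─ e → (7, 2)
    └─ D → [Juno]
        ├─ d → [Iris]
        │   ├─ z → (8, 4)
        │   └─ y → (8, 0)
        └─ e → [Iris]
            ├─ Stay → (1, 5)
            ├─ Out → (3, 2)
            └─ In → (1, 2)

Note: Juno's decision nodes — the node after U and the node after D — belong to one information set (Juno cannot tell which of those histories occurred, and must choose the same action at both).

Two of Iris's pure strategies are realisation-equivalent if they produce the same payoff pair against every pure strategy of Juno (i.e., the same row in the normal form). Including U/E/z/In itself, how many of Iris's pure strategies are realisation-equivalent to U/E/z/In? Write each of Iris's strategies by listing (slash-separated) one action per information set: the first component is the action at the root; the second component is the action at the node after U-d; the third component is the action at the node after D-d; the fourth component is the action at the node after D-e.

Row for U/E/z/In (columns d, e): (6,1) (7,2).
Under U/E/z/In, Iris's choice at the node after D-d and at the node after D-e can never be reached regardless of what Juno does, so varying those choices leaves every outcome unchanged.
Holding the reachable choices fixed and varying the unreachable ones freely already gives 2 × 3 = 6 equivalent strategies.
No other strategy reproduces this row, so those 6 are the full class: U/E/z/Stay, U/E/z/Out, U/E/z/In, U/E/y/Stay, U/E/y/Out, U/E/y/In.

6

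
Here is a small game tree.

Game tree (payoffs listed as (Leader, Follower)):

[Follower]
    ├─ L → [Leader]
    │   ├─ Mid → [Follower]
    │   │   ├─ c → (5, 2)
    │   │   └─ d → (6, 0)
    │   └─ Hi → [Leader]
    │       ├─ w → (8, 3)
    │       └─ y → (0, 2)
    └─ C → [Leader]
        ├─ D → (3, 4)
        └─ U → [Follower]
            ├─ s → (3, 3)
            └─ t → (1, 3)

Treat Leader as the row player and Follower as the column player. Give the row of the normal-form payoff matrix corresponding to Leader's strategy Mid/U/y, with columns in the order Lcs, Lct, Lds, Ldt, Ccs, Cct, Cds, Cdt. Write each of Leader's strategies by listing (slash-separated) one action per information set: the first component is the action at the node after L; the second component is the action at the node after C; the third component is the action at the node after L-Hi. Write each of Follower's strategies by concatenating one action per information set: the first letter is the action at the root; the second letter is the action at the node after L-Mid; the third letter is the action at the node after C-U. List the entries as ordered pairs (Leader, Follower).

vs Lcs: Follower plays L → Leader plays Mid at [L] → Follower plays c at [L-Mid] → (5, 2)
vs Lct: Follower plays L → Leader plays Mid at [L] → Follower plays c at [L-Mid] → (5, 2)
vs Lds: Follower plays L → Leader plays Mid at [L] → Follower plays d at [L-Mid] → (6, 0)
vs Ldt: Follower plays L → Leader plays Mid at [L] → Follower plays d at [L-Mid] → (6, 0)
vs Ccs: Follower plays C → Leader plays U at [C] → Follower plays s at [C-U] → (3, 3)
vs Cct: Follower plays C → Leader plays U at [C] → Follower plays t at [C-U] → (1, 3)
vs Cds: Follower plays C → Leader plays U at [C] → Follower plays s at [C-U] → (3, 3)
vs Cdt: Follower plays C → Leader plays U at [C] → Follower plays t at [C-U] → (1, 3)

(5,2) (5,2) (6,0) (6,0) (3,3) (1,3) (3,3) (1,3)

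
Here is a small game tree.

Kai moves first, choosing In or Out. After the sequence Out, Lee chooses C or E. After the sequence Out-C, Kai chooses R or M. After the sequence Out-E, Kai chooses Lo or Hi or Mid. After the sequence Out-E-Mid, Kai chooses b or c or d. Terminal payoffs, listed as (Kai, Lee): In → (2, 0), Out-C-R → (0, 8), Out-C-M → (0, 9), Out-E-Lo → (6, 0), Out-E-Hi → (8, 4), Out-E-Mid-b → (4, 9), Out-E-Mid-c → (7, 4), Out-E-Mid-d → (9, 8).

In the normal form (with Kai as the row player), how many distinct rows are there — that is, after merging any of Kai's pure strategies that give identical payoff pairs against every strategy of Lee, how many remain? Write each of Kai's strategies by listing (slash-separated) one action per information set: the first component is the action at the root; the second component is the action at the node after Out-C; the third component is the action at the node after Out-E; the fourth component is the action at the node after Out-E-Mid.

11

Kai has 36 pure strategies: In/R/Lo/b, In/R/Lo/c, In/R/Lo/d, In/R/Hi/b, In/R/Hi/c, In/R/Hi/d, In/R/Mid/b, In/R/Mid/c, In/R/Mid/d, In/M/Lo/b, In/M/Lo/c, In/M/Lo/d, In/M/Hi/b, In/M/Hi/c, In/M/Hi/d, In/M/Mid/b, In/M/Mid/c, In/M/Mid/d, Out/R/Lo/b, Out/R/Lo/c, Out/R/Lo/d, Out/R/Hi/b, Out/R/Hi/c, Out/R/Hi/d, Out/R/Mid/b, Out/R/Mid/c, Out/R/Mid/d, Out/M/Lo/b, Out/M/Lo/c, Out/M/Lo/d, Out/M/Hi/b, Out/M/Hi/c, Out/M/Hi/d, Out/M/Mid/b, Out/M/Mid/c, Out/M/Mid/d. Columns: C, E.
{In/R/Lo/b, In/R/Lo/c, In/R/Lo/d, In/R/Hi/b, In/R/Hi/c, In/R/Hi/d, In/R/Mid/b, In/R/Mid/c, In/R/Mid/d, In/M/Lo/b, In/M/Lo/c, In/M/Lo/d, In/M/Hi/b, In/M/Hi/c, In/M/Hi/d, In/M/Mid/b, In/M/Mid/c, In/M/Mid/d} → row (2,0) (2,0)
{Out/R/Lo/b, Out/R/Lo/c, Out/R/Lo/d} → row (0,8) (6,0)
{Out/R/Hi/b, Out/R/Hi/c, Out/R/Hi/d} → row (0,8) (8,4)
{Out/R/Mid/b} → row (0,8) (4,9)
{Out/R/Mid/c} → row (0,8) (7,4)
{Out/R/Mid/d} → row (0,8) (9,8)
{Out/M/Lo/b, Out/M/Lo/c, Out/M/Lo/d} → row (0,9) (6,0)
{Out/M/Hi/b, Out/M/Hi/c, Out/M/Hi/d} → row (0,9) (8,4)
{Out/M/Mid/b} → row (0,9) (4,9)
{Out/M/Mid/c} → row (0,9) (7,4)
{Out/M/Mid/d} → row (0,9) (9,8)
That's 11 distinct rows out of 36 strategies.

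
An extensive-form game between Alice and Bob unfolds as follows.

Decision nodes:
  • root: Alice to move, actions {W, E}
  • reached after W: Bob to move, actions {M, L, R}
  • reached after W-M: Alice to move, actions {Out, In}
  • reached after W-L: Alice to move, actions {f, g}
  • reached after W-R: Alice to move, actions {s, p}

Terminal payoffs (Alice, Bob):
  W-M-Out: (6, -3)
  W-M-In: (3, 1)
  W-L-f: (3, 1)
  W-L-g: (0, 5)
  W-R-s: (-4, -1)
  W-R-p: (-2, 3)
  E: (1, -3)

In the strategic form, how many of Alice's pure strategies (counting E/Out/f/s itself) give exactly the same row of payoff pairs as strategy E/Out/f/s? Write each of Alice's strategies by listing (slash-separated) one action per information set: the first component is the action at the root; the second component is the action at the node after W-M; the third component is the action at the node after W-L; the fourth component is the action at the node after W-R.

Row for E/Out/f/s (columns M, L, R): (1,-3) (1,-3) (1,-3).
Under E/Out/f/s, Alice's choice at the node after W-M and at the node after W-L and at the node after W-R can never be reached regardless of what Bob does, so varying those choices leaves every outcome unchanged.
Holding the reachable choices fixed and varying the unreachable ones freely already gives 2 × 2 × 2 = 8 equivalent strategies.
No other strategy reproduces this row, so those 8 are the full class: E/Out/f/s, E/Out/f/p, E/Out/g/s, E/Out/g/p, E/In/f/s, E/In/f/p, E/In/g/s, E/In/g/p.

8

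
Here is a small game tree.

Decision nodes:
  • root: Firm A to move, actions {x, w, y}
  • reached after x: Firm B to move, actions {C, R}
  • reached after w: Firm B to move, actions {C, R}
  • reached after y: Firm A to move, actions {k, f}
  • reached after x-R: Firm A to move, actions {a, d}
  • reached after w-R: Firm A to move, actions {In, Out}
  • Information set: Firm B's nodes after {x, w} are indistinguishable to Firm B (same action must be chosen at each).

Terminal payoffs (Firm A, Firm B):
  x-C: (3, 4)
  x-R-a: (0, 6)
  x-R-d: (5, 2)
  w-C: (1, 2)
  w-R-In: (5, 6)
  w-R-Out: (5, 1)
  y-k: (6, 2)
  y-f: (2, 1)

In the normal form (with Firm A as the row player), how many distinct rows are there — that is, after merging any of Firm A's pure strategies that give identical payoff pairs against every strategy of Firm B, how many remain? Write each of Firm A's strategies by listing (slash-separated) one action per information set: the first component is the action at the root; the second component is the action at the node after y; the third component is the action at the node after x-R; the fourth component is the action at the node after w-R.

6

Firm A has 24 pure strategies: x/k/a/In, x/k/a/Out, x/k/d/In, x/k/d/Out, x/f/a/In, x/f/a/Out, x/f/d/In, x/f/d/Out, w/k/a/In, w/k/a/Out, w/k/d/In, w/k/d/Out, w/f/a/In, w/f/a/Out, w/f/d/In, w/f/d/Out, y/k/a/In, y/k/a/Out, y/k/d/In, y/k/d/Out, y/f/a/In, y/f/a/Out, y/f/d/In, y/f/d/Out. Columns: C, R.
{x/k/a/In, x/k/a/Out, x/f/a/In, x/f/a/Out} → row (3,4) (0,6)
{x/k/d/In, x/k/d/Out, x/f/d/In, x/f/d/Out} → row (3,4) (5,2)
{w/k/a/In, w/k/d/In, w/f/a/In, w/f/d/In} → row (1,2) (5,6)
{w/k/a/Out, w/k/d/Out, w/f/a/Out, w/f/d/Out} → row (1,2) (5,1)
{y/k/a/In, y/k/a/Out, y/k/d/In, y/k/d/Out} → row (6,2) (6,2)
{y/f/a/In, y/f/a/Out, y/f/d/In, y/f/d/Out} → row (2,1) (2,1)
That's 6 distinct rows out of 24 strategies.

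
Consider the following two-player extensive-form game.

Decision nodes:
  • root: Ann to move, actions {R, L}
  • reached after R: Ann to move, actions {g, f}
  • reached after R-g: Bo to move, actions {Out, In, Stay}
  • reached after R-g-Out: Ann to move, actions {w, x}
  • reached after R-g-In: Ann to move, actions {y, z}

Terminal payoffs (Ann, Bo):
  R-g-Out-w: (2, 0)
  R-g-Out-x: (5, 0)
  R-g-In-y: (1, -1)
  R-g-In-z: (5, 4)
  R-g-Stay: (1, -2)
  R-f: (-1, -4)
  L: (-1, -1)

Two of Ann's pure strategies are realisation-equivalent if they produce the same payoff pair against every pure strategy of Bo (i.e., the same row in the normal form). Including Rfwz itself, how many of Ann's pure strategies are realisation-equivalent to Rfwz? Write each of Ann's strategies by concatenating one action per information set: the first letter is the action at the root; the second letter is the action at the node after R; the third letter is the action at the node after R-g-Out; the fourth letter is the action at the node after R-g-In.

4

Row for Rfwz (columns Out, In, Stay): (-1,-4) (-1,-4) (-1,-4).
Under Rfwz, Ann's choice at the node after R-g-Out and at the node after R-g-In can never be reached regardless of what Bo does, so varying those choices leaves every outcome unchanged.
Holding the reachable choices fixed and varying the unreachable ones freely already gives 2 × 2 = 4 equivalent strategies.
No other strategy reproduces this row, so those 4 are the full class: Rfwy, Rfwz, Rfxy, Rfxz.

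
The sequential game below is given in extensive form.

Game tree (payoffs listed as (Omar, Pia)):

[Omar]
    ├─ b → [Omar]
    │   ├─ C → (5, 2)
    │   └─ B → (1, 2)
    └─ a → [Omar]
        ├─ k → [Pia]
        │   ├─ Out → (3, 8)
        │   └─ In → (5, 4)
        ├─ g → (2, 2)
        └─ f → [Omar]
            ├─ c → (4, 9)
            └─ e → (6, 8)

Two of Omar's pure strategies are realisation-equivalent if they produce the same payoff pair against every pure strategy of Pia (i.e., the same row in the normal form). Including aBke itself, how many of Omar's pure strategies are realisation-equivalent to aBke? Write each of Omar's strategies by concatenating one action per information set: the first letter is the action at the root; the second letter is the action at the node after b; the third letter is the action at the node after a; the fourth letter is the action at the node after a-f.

Row for aBke (columns Out, In): (3,8) (5,4).
Under aBke, Omar's choice at the node after b and at the node after a-f can never be reached regardless of what Pia does, so varying those choices leaves every outcome unchanged.
Holding the reachable choices fixed and varying the unreachable ones freely already gives 2 × 2 = 4 equivalent strategies.
No other strategy reproduces this row, so those 4 are the full class: aCkc, aCke, aBkc, aBke.

4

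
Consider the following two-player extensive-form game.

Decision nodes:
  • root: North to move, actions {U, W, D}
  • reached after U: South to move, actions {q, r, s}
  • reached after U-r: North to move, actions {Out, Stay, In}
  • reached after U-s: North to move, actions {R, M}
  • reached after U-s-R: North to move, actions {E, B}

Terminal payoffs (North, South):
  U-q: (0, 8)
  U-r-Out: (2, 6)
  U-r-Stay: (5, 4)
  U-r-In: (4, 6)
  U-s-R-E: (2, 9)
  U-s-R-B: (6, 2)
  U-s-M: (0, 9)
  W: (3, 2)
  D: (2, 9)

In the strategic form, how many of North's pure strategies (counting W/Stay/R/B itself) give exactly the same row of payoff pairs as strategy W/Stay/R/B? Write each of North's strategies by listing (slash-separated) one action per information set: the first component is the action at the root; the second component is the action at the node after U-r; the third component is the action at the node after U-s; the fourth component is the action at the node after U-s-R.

Row for W/Stay/R/B (columns q, r, s): (3,2) (3,2) (3,2).
Under W/Stay/R/B, North's choice at the node after U-r and at the node after U-s and at the node after U-s-R can never be reached regardless of what South does, so varying those choices leaves every outcome unchanged.
Holding the reachable choices fixed and varying the unreachable ones freely already gives 3 × 2 × 2 = 12 equivalent strategies.
No other strategy reproduces this row, so those 12 are the full class: W/Out/R/E, W/Out/R/B, W/Out/M/E, W/Out/M/B, W/Stay/R/E, W/Stay/R/B, W/Stay/M/E, W/Stay/M/B, W/In/R/E, W/In/R/B, W/In/M/E, W/In/M/B.

12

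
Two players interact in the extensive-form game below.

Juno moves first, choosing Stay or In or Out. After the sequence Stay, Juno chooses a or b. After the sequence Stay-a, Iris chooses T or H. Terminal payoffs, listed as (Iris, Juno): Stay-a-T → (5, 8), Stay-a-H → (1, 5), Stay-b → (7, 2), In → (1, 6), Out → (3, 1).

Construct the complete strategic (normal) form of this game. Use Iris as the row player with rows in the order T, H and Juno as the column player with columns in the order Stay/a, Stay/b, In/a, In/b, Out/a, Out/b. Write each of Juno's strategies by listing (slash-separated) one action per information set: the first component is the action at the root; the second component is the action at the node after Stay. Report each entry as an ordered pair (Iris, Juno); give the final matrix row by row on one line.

T: (5,8) (7,2) (1,6) (1,6) (3,1) (3,1) | H: (1,5) (7,2) (1,6) (1,6) (3,1) (3,1)

       Stay/a   Stay/b     In/a     In/b    Out/a    Out/b
   T    (5,8)    (7,2)    (1,6)    (1,6)    (3,1)    (3,1)
   H    (1,5)    (7,2)    (1,6)    (1,6)    (3,1)    (3,1)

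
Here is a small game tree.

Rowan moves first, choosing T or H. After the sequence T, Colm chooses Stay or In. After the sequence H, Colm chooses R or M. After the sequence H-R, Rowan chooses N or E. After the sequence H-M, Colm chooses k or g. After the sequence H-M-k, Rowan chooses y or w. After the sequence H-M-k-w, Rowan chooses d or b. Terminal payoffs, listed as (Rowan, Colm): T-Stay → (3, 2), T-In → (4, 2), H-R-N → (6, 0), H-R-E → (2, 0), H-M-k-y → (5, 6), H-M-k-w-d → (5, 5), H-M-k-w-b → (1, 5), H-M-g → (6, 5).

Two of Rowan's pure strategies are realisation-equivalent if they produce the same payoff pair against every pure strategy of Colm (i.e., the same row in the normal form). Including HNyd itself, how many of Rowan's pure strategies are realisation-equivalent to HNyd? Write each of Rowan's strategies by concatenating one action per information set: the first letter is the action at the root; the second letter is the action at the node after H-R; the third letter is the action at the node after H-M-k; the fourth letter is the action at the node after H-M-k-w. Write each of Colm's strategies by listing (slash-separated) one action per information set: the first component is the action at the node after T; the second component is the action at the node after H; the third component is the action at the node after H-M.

2

Row for HNyd (columns Stay/R/k, Stay/R/g, Stay/M/k, Stay/M/g, In/R/k, In/R/g, In/M/k, In/M/g): (6,0) (6,0) (5,6) (6,5) (6,0) (6,0) (5,6) (6,5).
Under HNyd, Rowan's choice at the node after H-M-k-w can never be reached regardless of what Colm does, so varying those choices leaves every outcome unchanged.
Holding the reachable choices fixed and varying the unreachable one freely already gives 2 equivalent strategies.
No other strategy reproduces this row, so those 2 are the full class: HNyd, HNyb.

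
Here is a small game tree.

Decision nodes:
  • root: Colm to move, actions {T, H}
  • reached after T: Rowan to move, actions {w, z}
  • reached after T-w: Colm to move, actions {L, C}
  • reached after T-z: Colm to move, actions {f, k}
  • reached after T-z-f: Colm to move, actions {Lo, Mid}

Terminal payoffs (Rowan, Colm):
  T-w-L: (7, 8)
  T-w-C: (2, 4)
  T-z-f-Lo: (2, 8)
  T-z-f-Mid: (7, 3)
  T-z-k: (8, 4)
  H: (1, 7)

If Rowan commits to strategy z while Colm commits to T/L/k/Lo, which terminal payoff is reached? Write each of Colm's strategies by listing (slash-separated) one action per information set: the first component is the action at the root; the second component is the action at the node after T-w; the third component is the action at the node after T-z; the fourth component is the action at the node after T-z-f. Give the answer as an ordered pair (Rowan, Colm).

(8, 4)

Trace the play path from the root:
  Colm plays T
  Rowan plays z at [T]
  Colm plays k at [T-z]
→ terminal payoff (8, 4).
(Colm's choice at the node after T-w is never reached on this path, so it doesn't affect the outcome.)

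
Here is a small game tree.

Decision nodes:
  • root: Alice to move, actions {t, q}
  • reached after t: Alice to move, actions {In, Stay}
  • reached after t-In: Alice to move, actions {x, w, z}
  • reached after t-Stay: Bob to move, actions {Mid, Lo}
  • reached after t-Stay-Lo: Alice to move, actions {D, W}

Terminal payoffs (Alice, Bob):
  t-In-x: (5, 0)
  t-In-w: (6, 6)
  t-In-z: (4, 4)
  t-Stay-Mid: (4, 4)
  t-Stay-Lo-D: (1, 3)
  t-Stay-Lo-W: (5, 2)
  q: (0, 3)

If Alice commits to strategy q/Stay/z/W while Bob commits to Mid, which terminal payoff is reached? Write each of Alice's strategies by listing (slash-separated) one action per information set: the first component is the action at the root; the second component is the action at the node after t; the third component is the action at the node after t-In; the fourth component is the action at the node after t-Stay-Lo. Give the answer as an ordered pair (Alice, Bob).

Trace the play path from the root:
  Alice plays q
→ terminal payoff (0, 3).
(Alice's choice at the node after t is never reached on this path, so it doesn't affect the outcome.)

(0, 3)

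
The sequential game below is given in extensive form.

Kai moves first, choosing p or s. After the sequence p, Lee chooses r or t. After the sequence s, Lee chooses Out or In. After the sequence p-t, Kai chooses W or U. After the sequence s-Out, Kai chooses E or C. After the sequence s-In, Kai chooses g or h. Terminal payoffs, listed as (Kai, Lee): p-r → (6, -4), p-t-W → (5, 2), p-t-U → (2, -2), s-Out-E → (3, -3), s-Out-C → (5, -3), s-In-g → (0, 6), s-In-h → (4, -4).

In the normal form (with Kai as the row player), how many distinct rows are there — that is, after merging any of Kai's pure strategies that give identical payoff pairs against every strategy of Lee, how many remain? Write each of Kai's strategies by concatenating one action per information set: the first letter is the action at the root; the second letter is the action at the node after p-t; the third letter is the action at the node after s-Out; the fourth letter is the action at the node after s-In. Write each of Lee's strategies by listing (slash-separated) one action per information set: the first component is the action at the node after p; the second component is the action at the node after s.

6

Kai has 16 pure strategies: pWEg, pWEh, pWCg, pWCh, pUEg, pUEh, pUCg, pUCh, sWEg, sWEh, sWCg, sWCh, sUEg, sUEh, sUCg, sUCh. Columns: r/Out, r/In, t/Out, t/In.
{pWEg, pWEh, pWCg, pWCh} → row (6,-4) (6,-4) (5,2) (5,2)
{pUEg, pUEh, pUCg, pUCh} → row (6,-4) (6,-4) (2,-2) (2,-2)
{sWEg, sUEg} → row (3,-3) (0,6) (3,-3) (0,6)
{sWEh, sUEh} → row (3,-3) (4,-4) (3,-3) (4,-4)
{sWCg, sUCg} → row (5,-3) (0,6) (5,-3) (0,6)
{sWCh, sUCh} → row (5,-3) (4,-4) (5,-3) (4,-4)
That's 6 distinct rows out of 16 strategies.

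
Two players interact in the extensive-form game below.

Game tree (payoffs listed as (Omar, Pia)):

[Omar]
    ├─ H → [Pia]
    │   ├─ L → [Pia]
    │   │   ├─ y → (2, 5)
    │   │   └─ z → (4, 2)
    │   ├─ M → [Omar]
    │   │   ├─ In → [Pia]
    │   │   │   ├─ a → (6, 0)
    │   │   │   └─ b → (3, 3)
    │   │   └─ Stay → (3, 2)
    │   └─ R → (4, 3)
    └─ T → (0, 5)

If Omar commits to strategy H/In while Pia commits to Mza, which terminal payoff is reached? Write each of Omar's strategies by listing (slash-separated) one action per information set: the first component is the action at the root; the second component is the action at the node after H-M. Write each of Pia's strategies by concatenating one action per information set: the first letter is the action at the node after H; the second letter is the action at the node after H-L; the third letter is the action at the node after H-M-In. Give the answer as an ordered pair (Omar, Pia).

(6, 0)

Trace the play path from the root:
  Omar plays H
  Pia plays M at [H]
  Omar plays In at [H-M]
  Pia plays a at [H-M-In]
→ terminal payoff (6, 0).
(Pia's choice at the node after H-L is never reached on this path, so it doesn't affect the outcome.)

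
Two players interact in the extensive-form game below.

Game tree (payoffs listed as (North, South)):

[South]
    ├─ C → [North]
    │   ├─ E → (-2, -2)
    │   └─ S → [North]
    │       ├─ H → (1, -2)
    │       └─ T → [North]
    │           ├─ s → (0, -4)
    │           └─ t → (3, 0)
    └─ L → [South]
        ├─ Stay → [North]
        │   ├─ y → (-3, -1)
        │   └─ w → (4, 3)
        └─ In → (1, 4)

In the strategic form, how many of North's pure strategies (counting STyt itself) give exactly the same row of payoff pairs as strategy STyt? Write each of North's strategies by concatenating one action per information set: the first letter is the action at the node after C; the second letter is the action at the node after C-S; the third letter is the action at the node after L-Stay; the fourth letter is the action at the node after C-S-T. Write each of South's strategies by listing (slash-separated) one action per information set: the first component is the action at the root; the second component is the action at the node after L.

Row for STyt (columns C/Stay, C/In, L/Stay, L/In): (3,0) (3,0) (-3,-1) (1,4).
Every one of North's information sets is on the play path for some reply by South when North follows STyt.
Changing the action at any of them therefore changes at least one column, so only STyt itself gives this row.

1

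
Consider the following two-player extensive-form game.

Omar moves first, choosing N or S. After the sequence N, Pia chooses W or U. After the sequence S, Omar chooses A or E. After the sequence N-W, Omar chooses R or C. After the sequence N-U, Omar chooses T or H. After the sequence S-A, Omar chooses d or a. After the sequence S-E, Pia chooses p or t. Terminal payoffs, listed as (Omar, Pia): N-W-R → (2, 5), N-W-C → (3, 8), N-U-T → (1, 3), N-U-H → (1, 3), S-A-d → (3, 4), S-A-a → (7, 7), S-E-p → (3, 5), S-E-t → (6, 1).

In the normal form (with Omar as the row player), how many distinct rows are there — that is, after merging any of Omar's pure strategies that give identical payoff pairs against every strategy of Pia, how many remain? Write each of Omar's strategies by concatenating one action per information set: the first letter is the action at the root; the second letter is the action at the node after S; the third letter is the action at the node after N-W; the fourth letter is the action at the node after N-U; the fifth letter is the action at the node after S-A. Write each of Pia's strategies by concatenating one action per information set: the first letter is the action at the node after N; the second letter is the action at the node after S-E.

5

Omar has 32 pure strategies: NARTd, NARTa, NARHd, NARHa, NACTd, NACTa, NACHd, NACHa, NERTd, NERTa, NERHd, NERHa, NECTd, NECTa, NECHd, NECHa, SARTd, SARTa, SARHd, SARHa, SACTd, SACTa, SACHd, SACHa, SERTd, SERTa, SERHd, SERHa, SECTd, SECTa, SECHd, SECHa. Columns: Wp, Wt, Up, Ut.
{NARTd, NARTa, NARHd, NARHa, NERTd, NERTa, NERHd, NERHa} → row (2,5) (2,5) (1,3) (1,3)
{NACTd, NACTa, NACHd, NACHa, NECTd, NECTa, NECHd, NECHa} → row (3,8) (3,8) (1,3) (1,3)
{SARTd, SARHd, SACTd, SACHd} → row (3,4) (3,4) (3,4) (3,4)
{SARTa, SARHa, SACTa, SACHa} → row (7,7) (7,7) (7,7) (7,7)
{SERTd, SERTa, SERHd, SERHa, SECTd, SECTa, SECHd, SECHa} → row (3,5) (6,1) (3,5) (6,1)
That's 5 distinct rows out of 32 strategies.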